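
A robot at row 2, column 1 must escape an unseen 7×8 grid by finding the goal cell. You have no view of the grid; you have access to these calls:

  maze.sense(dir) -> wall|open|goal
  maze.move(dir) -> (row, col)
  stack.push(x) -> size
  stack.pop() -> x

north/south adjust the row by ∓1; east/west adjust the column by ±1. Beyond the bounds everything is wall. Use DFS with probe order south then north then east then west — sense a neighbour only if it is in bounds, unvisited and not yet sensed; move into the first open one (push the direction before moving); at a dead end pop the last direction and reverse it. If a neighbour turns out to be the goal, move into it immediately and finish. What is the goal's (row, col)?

[in] maze.sense dir→south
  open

[in] stack.push x→south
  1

[in] maze.move dir→south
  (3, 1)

[in] maze.sense dir→south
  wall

[in] maze.sense dir→east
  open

[in] stack.push x→east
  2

[in] maze.move dir→east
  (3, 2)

[in] maze.sense dir→south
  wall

[in] maze.sense dir→north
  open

[in] stack.push x→north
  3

[in] maze.move dir→north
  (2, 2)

[in] maze.sense dir→north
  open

[in] stack.push x→north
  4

[in] maze.move dir→north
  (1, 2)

[in] maze.sense dir→north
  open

[in] stack.push x→north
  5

[in] maze.move dir→north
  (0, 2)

[in] maze.sense dir→east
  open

[in] stack.push x→east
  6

[in] maze.move dir→east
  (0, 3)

[in] maze.sense dir→south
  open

[in] stack.push x→south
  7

[in] maze.move dir→south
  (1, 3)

[in] maze.sense dir→south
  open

[in] stack.push x→south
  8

[in] maze.move dir→south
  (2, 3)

[in] maze.sense dir→south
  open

[in] stack.push x→south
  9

[in] maze.move dir→south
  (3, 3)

[in] maze.sense dir→south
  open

[in] stack.push x→south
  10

[in] maze.move dir→south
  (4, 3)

[in] maze.sense dir→south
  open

[in] stack.push x→south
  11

[in] maze.move dir→south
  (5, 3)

[in] maze.sense dir→south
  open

[in] stack.push x→south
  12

[in] maze.move dir→south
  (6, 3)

[in] maze.sense dir→east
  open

[in] stack.push x→east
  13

[in] maze.move dir→east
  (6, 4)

[in] maze.sense dir→north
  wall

[in] maze.sense dir→east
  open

[in] stack.push x→east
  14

[in] maze.move dir→east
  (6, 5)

[in] maze.sense dir→north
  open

[in] stack.push x→north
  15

[in] maze.move dir→north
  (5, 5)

[in] maze.sense dir→north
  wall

[in] maze.sense dir→east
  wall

[in] stack.pop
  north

[in] maze.move dir→south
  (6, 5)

[in] maze.sense dir→east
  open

[in] stack.push x→east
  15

[in] maze.move dir→east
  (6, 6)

[in] maze.sense dir→east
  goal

[in] maze.move dir→east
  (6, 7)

Answer: (6, 7)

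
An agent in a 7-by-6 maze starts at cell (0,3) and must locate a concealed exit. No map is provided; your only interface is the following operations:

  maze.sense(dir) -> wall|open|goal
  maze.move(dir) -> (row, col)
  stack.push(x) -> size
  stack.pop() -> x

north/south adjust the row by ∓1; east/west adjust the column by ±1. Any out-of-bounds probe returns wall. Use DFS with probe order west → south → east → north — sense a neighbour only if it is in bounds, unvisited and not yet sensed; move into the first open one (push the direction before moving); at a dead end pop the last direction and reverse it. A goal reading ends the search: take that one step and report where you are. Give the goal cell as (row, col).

I try sense passing dir=west, yielding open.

Invoking push passing x=west, — result: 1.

Next I call move passing dir=west, and see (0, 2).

Next I call sense passing dir=west, and see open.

I invoke push passing x=west, and get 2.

Now I run move passing dir=west, and observe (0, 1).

I call sense passing dir=west, yielding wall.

I run sense passing dir=south, yielding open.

I invoke push passing x=south, yielding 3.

Calling move passing dir=south, : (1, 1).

Using sense passing dir=west, : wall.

Next I call sense passing dir=south, and observe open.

I use push passing x=south, : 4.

Invoking move passing dir=south, which returns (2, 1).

Using sense passing dir=west, giving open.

I invoke push passing x=west, and see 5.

I run move passing dir=west, yielding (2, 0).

I call sense passing dir=south, — result: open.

Now I run push passing x=south, and observe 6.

I use move passing dir=south, and get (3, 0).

Invoking sense passing dir=south, yielding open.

Calling push passing x=south, yielding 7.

I run move passing dir=south, and get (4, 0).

Then sense passing dir=south, and get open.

Using push passing x=south, giving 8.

I try move passing dir=south, which returns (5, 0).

I call sense passing dir=south, which returns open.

I run push passing x=south, and observe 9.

Now I run move passing dir=south, : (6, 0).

Then sense passing dir=east, → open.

I call push passing x=east, and observe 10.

Using move passing dir=east, giving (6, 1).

Then sense passing dir=east, yielding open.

I run push passing x=east, — result: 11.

Invoking move passing dir=east, and see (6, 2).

Using sense passing dir=east, yielding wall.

I call sense passing dir=north, and get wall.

Next I call pop(), and see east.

Next I call move passing dir=west, giving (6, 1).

Next I call sense passing dir=north, which returns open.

Next I call push passing x=north, giving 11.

I run move passing dir=north, and get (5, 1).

I invoke sense passing dir=north, — result: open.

Now I run push passing x=north, : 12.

Next I call move passing dir=north, and see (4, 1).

Now I run sense passing dir=east, : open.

I invoke push passing x=east, — result: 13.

Now I run move passing dir=east, → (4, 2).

Now I run sense passing dir=east, : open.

I use push passing x=east, → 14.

Calling move passing dir=east, and see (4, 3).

Invoking sense passing dir=south, giving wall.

Then sense passing dir=east, and get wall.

I try sense passing dir=north, and observe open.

I call push passing x=north, and observe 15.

I call move passing dir=north, — result: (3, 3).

I use sense passing dir=west, — result: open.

I try push passing x=west, and see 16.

I try move passing dir=west, → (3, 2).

I run sense passing dir=west, : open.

I run push passing x=west, which returns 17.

I try move passing dir=west, yielding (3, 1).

I run pop(), — result: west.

Using move passing dir=east, → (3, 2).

Calling sense passing dir=north, which returns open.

Calling push passing x=north, and get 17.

Now I run move passing dir=north, which returns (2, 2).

Invoking sense passing dir=east, and see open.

I invoke push passing x=east, and observe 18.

I run move passing dir=east, and see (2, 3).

Next I call sense passing dir=east, → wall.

Invoking sense passing dir=north, and get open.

I use push passing x=north, giving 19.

I try move passing dir=north, → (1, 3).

Calling sense passing dir=west, giving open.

Calling push passing x=west, and get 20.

Using move passing dir=west, : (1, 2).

Then pop(), : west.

I call move passing dir=east, which returns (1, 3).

Then sense passing dir=east, which returns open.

I invoke push passing x=east, yielding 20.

I run move passing dir=east, and observe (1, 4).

I try sense passing dir=east, — result: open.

Now I run push passing x=east, giving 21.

Next I call move passing dir=east, yielding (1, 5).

Calling sense passing dir=south, which returns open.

I invoke push passing x=south, which returns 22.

I try move passing dir=south, → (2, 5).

I run sense passing dir=south, giving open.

Next I call push passing x=south, giving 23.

I try move passing dir=south, and observe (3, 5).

I call sense passing dir=west, and get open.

I use push passing x=west, : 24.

I run move passing dir=west, and observe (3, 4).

Invoking pop, which returns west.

Invoking move passing dir=east, giving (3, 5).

Next I call sense passing dir=south, and see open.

Calling push passing x=south, which returns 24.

Using move passing dir=south, — result: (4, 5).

Invoking sense passing dir=south, and get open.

Using push passing x=south, : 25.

Now I run move passing dir=south, yielding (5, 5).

Using sense passing dir=west, which returns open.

Calling push passing x=west, and get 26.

I run move passing dir=west, and get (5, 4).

I try sense passing dir=south, giving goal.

Calling move passing dir=south, and observe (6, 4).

Answer: (6, 4)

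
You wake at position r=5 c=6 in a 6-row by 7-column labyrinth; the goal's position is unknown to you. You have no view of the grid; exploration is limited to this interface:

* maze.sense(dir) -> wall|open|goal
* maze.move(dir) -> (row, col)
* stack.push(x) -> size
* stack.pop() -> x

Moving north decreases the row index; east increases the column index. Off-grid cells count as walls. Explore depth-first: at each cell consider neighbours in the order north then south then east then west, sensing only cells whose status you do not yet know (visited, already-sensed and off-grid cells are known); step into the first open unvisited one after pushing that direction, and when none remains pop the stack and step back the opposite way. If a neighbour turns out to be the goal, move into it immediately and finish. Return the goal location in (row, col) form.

[in] maze.sense dir='north'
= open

[in] stack.push x='north'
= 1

[in] maze.move dir='north'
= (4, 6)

[in] maze.sense dir='north'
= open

[in] stack.push x='north'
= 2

[in] maze.move dir='north'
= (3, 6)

[in] maze.sense dir='north'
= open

[in] stack.push x='north'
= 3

[in] maze.move dir='north'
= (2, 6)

[in] maze.sense dir='north'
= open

[in] stack.push x='north'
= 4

[in] maze.move dir='north'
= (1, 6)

[in] maze.sense dir='north'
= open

[in] stack.push x='north'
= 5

[in] maze.move dir='north'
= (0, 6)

[in] maze.sense dir='west'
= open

[in] stack.push x='west'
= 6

[in] maze.move dir='west'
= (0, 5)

[in] maze.sense dir='south'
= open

[in] stack.push x='south'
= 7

[in] maze.move dir='south'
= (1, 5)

[in] maze.sense dir='south'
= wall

[in] maze.sense dir='west'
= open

[in] stack.push x='west'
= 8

[in] maze.move dir='west'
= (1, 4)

[in] maze.sense dir='north'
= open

[in] stack.push x='north'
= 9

[in] maze.move dir='north'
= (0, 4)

[in] maze.sense dir='west'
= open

[in] stack.push x='west'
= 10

[in] maze.move dir='west'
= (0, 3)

[in] maze.sense dir='south'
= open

[in] stack.push x='south'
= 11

[in] maze.move dir='south'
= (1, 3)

[in] maze.sense dir='south'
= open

[in] stack.push x='south'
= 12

[in] maze.move dir='south'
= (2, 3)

[in] maze.sense dir='south'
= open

[in] stack.push x='south'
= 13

[in] maze.move dir='south'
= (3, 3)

[in] maze.sense dir='south'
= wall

[in] maze.sense dir='east'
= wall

[in] maze.sense dir='west'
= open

[in] stack.push x='west'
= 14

[in] maze.move dir='west'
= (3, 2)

[in] maze.sense dir='north'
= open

[in] stack.push x='north'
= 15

[in] maze.move dir='north'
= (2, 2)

[in] maze.sense dir='north'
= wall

[in] maze.sense dir='west'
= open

[in] stack.push x='west'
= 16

[in] maze.move dir='west'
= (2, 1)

[in] maze.sense dir='north'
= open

[in] stack.push x='north'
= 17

[in] maze.move dir='north'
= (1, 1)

[in] maze.sense dir='north'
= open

[in] stack.push x='north'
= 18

[in] maze.move dir='north'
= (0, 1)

[in] maze.sense dir='east'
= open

[in] stack.push x='east'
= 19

[in] maze.move dir='east'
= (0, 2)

[in] stack.pop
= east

[in] maze.move dir='west'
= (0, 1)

[in] maze.sense dir='west'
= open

[in] stack.push x='west'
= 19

[in] maze.move dir='west'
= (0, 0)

[in] maze.sense dir='south'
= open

[in] stack.push x='south'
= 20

[in] maze.move dir='south'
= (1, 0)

[in] maze.sense dir='south'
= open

[in] stack.push x='south'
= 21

[in] maze.move dir='south'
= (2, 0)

[in] maze.sense dir='south'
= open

[in] stack.push x='south'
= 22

[in] maze.move dir='south'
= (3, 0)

[in] maze.sense dir='south'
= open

[in] stack.push x='south'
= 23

[in] maze.move dir='south'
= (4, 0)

[in] maze.sense dir='south'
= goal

[in] maze.move dir='south'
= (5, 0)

Answer: (5, 0)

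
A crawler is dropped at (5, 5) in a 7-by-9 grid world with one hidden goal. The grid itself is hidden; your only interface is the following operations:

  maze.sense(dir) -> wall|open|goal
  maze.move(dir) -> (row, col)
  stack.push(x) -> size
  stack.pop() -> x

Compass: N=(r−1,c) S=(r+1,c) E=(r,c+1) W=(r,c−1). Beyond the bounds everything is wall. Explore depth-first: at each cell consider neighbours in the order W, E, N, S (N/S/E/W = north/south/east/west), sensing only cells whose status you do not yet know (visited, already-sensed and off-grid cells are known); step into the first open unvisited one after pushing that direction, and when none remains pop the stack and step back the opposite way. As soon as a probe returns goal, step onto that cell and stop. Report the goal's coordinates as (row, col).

-- maze.sense(dir=west) == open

-- stack.push(x=west) == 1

-- maze.move(dir=west) == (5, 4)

-- maze.sense(dir=west) == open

-- stack.push(x=west) == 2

-- maze.move(dir=west) == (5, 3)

-- maze.sense(dir=west) == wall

-- maze.sense(dir=north) == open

-- stack.push(x=north) == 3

-- maze.move(dir=north) == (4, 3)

-- maze.sense(dir=west) == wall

-- maze.sense(dir=east) == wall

-- maze.sense(dir=north) == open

-- stack.push(x=north) == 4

-- maze.move(dir=north) == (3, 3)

-- maze.sense(dir=west) == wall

-- maze.sense(dir=east) == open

-- stack.push(x=east) == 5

-- maze.move(dir=east) == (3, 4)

-- maze.sense(dir=east) == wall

-- maze.sense(dir=north) == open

-- stack.push(x=north) == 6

-- maze.move(dir=north) == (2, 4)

-- maze.sense(dir=west) == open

-- stack.push(x=west) == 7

-- maze.move(dir=west) == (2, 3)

-- maze.sense(dir=west) == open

-- stack.push(x=west) == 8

-- maze.move(dir=west) == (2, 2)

-- maze.sense(dir=west) == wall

-- maze.sense(dir=north) == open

-- stack.push(x=north) == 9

-- maze.move(dir=north) == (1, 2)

-- maze.sense(dir=west) == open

-- stack.push(x=west) == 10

-- maze.move(dir=west) == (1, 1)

-- maze.sense(dir=west) == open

-- stack.push(x=west) == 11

-- maze.move(dir=west) == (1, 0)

-- maze.sense(dir=north) == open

-- stack.push(x=north) == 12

-- maze.move(dir=north) == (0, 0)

-- maze.sense(dir=east) == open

-- stack.push(x=east) == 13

-- maze.move(dir=east) == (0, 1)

-- maze.sense(dir=east) == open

-- stack.push(x=east) == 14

-- maze.move(dir=east) == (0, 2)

-- maze.sense(dir=east) == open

-- stack.push(x=east) == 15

-- maze.move(dir=east) == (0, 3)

-- maze.sense(dir=east) == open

-- stack.push(x=east) == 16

-- maze.move(dir=east) == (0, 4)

-- maze.sense(dir=east) == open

-- stack.push(x=east) == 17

-- maze.move(dir=east) == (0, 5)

-- maze.sense(dir=east) == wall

-- maze.sense(dir=south) == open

-- stack.push(x=south) == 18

-- maze.move(dir=south) == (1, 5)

-- maze.sense(dir=west) == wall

-- maze.sense(dir=east) == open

-- stack.push(x=east) == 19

-- maze.move(dir=east) == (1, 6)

-- maze.sense(dir=east) == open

-- stack.push(x=east) == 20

-- maze.move(dir=east) == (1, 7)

-- maze.sense(dir=east) == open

-- stack.push(x=east) == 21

-- maze.move(dir=east) == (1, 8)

-- maze.sense(dir=north) == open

-- stack.push(x=north) == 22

-- maze.move(dir=north) == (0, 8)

-- maze.sense(dir=west) == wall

-- stack.pop() == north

-- maze.move(dir=south) == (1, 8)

-- maze.sense(dir=south) == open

-- stack.push(x=south) == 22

-- maze.move(dir=south) == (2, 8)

-- maze.sense(dir=west) == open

-- stack.push(x=west) == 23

-- maze.move(dir=west) == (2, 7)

-- maze.sense(dir=west) == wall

-- maze.sense(dir=south) == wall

-- stack.pop() == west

-- maze.move(dir=east) == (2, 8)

-- maze.sense(dir=south) == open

-- stack.push(x=south) == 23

-- maze.move(dir=south) == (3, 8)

-- maze.sense(dir=south) == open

-- stack.push(x=south) == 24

-- maze.move(dir=south) == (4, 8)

-- maze.sense(dir=west) == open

-- stack.push(x=west) == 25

-- maze.move(dir=west) == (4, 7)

-- maze.sense(dir=west) == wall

-- maze.sense(dir=south) == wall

-- stack.pop() == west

-- maze.move(dir=east) == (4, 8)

-- maze.sense(dir=south) == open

-- stack.push(x=south) == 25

-- maze.move(dir=south) == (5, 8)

-- maze.sense(dir=south) == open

-- stack.push(x=south) == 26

-- maze.move(dir=south) == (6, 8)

-- maze.sense(dir=west) == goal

-- maze.move(dir=west) == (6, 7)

Answer: (6, 7)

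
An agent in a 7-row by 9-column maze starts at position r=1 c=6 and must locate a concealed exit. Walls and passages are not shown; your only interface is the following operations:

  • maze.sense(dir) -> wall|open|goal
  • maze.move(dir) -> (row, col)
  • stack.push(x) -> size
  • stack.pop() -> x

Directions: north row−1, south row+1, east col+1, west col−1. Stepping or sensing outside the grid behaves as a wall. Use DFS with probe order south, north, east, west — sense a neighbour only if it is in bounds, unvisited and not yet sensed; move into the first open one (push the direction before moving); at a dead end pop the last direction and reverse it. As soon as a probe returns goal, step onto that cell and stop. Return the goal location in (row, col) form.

[in] maze.sense dir: south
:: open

[in] stack.push x: south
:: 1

[in] maze.move dir: south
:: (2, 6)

[in] maze.sense dir: south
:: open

[in] stack.push x: south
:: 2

[in] maze.move dir: south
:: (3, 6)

[in] maze.sense dir: south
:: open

[in] stack.push x: south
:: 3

[in] maze.move dir: south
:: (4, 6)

[in] maze.sense dir: south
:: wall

[in] maze.sense dir: east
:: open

[in] stack.push x: east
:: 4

[in] maze.move dir: east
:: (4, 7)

[in] maze.sense dir: south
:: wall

[in] maze.sense dir: north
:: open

[in] stack.push x: north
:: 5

[in] maze.move dir: north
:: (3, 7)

[in] maze.sense dir: north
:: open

[in] stack.push x: north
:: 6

[in] maze.move dir: north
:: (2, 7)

[in] maze.sense dir: north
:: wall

[in] maze.sense dir: east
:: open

[in] stack.push x: east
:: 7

[in] maze.move dir: east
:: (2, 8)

[in] maze.sense dir: south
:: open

[in] stack.push x: south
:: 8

[in] maze.move dir: south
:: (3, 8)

[in] maze.sense dir: south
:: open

[in] stack.push x: south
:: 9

[in] maze.move dir: south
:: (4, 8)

[in] maze.sense dir: south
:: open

[in] stack.push x: south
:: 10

[in] maze.move dir: south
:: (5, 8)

[in] maze.sense dir: south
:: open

[in] stack.push x: south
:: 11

[in] maze.move dir: south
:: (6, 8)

[in] maze.sense dir: west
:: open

[in] stack.push x: west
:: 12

[in] maze.move dir: west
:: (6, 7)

[in] maze.sense dir: west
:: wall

[in] stack.pop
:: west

[in] maze.move dir: east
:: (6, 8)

[in] stack.pop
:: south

[in] maze.move dir: north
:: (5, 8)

[in] stack.pop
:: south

[in] maze.move dir: north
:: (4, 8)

[in] stack.pop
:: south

[in] maze.move dir: north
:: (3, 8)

[in] stack.pop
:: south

[in] maze.move dir: north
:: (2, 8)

[in] maze.sense dir: north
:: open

[in] stack.push x: north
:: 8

[in] maze.move dir: north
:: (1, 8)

[in] maze.sense dir: north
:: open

[in] stack.push x: north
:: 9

[in] maze.move dir: north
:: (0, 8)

[in] maze.sense dir: west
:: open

[in] stack.push x: west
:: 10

[in] maze.move dir: west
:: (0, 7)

[in] maze.sense dir: west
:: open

[in] stack.push x: west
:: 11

[in] maze.move dir: west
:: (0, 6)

[in] maze.sense dir: west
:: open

[in] stack.push x: west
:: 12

[in] maze.move dir: west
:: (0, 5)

[in] maze.sense dir: south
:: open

[in] stack.push x: south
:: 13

[in] maze.move dir: south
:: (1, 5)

[in] maze.sense dir: south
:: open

[in] stack.push x: south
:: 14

[in] maze.move dir: south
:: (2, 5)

[in] maze.sense dir: south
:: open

[in] stack.push x: south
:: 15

[in] maze.move dir: south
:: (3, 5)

[in] maze.sense dir: south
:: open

[in] stack.push x: south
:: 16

[in] maze.move dir: south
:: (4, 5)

[in] maze.sense dir: south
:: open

[in] stack.push x: south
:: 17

[in] maze.move dir: south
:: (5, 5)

[in] maze.sense dir: south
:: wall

[in] maze.sense dir: west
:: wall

[in] stack.pop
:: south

[in] maze.move dir: north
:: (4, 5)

[in] maze.sense dir: west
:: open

[in] stack.push x: west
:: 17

[in] maze.move dir: west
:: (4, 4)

[in] maze.sense dir: north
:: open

[in] stack.push x: north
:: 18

[in] maze.move dir: north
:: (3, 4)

[in] maze.sense dir: north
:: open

[in] stack.push x: north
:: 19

[in] maze.move dir: north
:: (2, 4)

[in] maze.sense dir: north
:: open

[in] stack.push x: north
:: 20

[in] maze.move dir: north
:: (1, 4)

[in] maze.sense dir: north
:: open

[in] stack.push x: north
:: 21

[in] maze.move dir: north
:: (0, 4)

[in] maze.sense dir: west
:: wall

[in] stack.pop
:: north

[in] maze.move dir: south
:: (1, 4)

[in] maze.sense dir: west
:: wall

[in] stack.pop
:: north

[in] maze.move dir: south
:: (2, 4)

[in] maze.sense dir: west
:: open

[in] stack.push x: west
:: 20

[in] maze.move dir: west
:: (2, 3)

[in] maze.sense dir: south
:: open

[in] stack.push x: south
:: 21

[in] maze.move dir: south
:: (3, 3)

[in] maze.sense dir: south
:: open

[in] stack.push x: south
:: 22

[in] maze.move dir: south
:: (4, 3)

[in] maze.sense dir: south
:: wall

[in] maze.sense dir: west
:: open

[in] stack.push x: west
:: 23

[in] maze.move dir: west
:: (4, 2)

[in] maze.sense dir: south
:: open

[in] stack.push x: south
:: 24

[in] maze.move dir: south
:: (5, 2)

[in] maze.sense dir: south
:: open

[in] stack.push x: south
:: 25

[in] maze.move dir: south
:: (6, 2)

[in] maze.sense dir: east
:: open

[in] stack.push x: east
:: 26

[in] maze.move dir: east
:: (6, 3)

[in] maze.sense dir: east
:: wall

[in] stack.pop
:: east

[in] maze.move dir: west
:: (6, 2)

[in] maze.sense dir: west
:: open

[in] stack.push x: west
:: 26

[in] maze.move dir: west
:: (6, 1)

[in] maze.sense dir: north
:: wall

[in] maze.sense dir: west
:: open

[in] stack.push x: west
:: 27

[in] maze.move dir: west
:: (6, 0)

[in] maze.sense dir: north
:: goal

[in] maze.move dir: north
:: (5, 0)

Answer: (5, 0)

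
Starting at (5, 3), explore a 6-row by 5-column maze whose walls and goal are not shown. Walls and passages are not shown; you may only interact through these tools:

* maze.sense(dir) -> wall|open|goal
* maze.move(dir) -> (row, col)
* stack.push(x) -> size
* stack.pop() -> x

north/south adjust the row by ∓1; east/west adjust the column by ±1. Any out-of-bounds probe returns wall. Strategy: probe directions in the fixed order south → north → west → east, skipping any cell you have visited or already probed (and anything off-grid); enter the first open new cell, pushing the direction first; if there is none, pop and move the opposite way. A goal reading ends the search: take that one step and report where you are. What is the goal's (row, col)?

I call maze.sense(dir→north), → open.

Then stack.push(x→north), — result: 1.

I use maze.move(dir→north), yielding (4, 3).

Next I call maze.sense(dir→north), and get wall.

Calling maze.sense(dir→west), which returns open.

Next I call stack.push(x→west), and see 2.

I invoke maze.move(dir→west), : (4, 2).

Now I run maze.sense(dir→south), — result: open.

Using stack.push(x→south), and observe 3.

Next I call maze.move(dir→south), and observe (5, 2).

Invoking maze.sense(dir→west), and see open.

Now I run stack.push(x→west), which returns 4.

Invoking maze.move(dir→west), — result: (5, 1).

I call maze.sense(dir→north), which returns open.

I use stack.push(x→north), : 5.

I try maze.move(dir→north), and get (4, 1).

Next I call maze.sense(dir→north), → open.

Now I run stack.push(x→north), and get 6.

I use maze.move(dir→north), giving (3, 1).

Calling maze.sense(dir→north), and get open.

I try stack.push(x→north), → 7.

I call maze.move(dir→north), which returns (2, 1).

Now I run maze.sense(dir→north), which returns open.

I call stack.push(x→north), yielding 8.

Then maze.move(dir→north), yielding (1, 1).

Invoking maze.sense(dir→north), — result: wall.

Then maze.sense(dir→west), which returns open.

Calling stack.push(x→west), → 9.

Calling maze.move(dir→west), — result: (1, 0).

I try maze.sense(dir→south), giving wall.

Invoking maze.sense(dir→north), → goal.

Then maze.move(dir→north), giving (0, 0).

Answer: (0, 0)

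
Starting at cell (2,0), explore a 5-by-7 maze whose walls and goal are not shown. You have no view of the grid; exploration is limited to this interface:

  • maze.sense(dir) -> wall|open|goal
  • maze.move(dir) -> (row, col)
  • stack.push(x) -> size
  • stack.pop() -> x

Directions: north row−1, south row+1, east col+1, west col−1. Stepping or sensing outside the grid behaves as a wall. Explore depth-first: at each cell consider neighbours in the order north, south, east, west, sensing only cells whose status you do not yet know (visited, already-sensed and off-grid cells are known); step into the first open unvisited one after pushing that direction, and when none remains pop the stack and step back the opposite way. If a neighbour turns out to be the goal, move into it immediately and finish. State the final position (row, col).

Next I call sense using dir=north, giving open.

Then push using x=north, giving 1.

Then move using dir=north, yielding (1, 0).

Then sense using dir=north, : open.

Calling push using x=north, giving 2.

Calling move using dir=north, which returns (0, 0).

Calling sense using dir=east, and observe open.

I invoke push using x=east, → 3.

I try move using dir=east, and see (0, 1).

Calling sense using dir=south, — result: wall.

Now I run sense using dir=east, and get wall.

Next I call pop, and observe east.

Then move using dir=west, — result: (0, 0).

I run pop(), and get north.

I call move using dir=south, and see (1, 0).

Invoking pop, yielding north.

Now I run move using dir=south, which returns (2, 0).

I run sense using dir=south, which returns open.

Next I call push using x=south, and observe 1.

Now I run move using dir=south, which returns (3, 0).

Next I call sense using dir=south, which returns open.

I run push using x=south, → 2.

Calling move using dir=south, which returns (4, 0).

I invoke sense using dir=east, : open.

Now I run push using x=east, and see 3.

Next I call move using dir=east, giving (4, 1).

I try sense using dir=north, — result: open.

Next I call push using x=north, yielding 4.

I run move using dir=north, yielding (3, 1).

Using sense using dir=north, which returns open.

Next I call push using x=north, : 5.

Then move using dir=north, and observe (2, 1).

Now I run sense using dir=east, and observe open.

I call push using x=east, and see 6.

I run move using dir=east, : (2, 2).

I run sense using dir=north, and get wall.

Then sense using dir=south, — result: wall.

I invoke sense using dir=east, and observe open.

Invoking push using x=east, — result: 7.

I invoke move using dir=east, — result: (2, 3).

Now I run sense using dir=north, and observe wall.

Next I call sense using dir=south, : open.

Using push using x=south, and get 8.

Now I run move using dir=south, and see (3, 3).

I invoke sense using dir=south, and get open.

I use push using x=south, and observe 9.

Calling move using dir=south, which returns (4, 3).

I run sense using dir=east, giving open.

Next I call push using x=east, → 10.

Invoking move using dir=east, : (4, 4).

Next I call sense using dir=north, → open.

Then push using x=north, : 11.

Invoking move using dir=north, : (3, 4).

I call sense using dir=north, which returns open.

I invoke push using x=north, — result: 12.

I run move using dir=north, and get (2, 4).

I call sense using dir=north, yielding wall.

I use sense using dir=east, : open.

I call push using x=east, : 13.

I try move using dir=east, — result: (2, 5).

I invoke sense using dir=north, and get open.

Calling push using x=north, giving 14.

I try move using dir=north, and get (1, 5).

I run sense using dir=north, — result: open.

I invoke push using x=north, and get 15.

Then move using dir=north, which returns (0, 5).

Then sense using dir=east, giving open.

Invoking push using x=east, and get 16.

I invoke move using dir=east, and get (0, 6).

Next I call sense using dir=south, and observe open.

Calling push using x=south, and see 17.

Invoking move using dir=south, yielding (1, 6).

Using sense using dir=south, and get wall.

I invoke pop(), and get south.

Next I call move using dir=north, and see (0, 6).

I use pop(), and get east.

I try move using dir=west, — result: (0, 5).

I run sense using dir=west, — result: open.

Invoking push using x=west, giving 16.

I try move using dir=west, and see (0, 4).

I invoke sense using dir=west, and see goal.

I use move using dir=west, : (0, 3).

Answer: (0, 3)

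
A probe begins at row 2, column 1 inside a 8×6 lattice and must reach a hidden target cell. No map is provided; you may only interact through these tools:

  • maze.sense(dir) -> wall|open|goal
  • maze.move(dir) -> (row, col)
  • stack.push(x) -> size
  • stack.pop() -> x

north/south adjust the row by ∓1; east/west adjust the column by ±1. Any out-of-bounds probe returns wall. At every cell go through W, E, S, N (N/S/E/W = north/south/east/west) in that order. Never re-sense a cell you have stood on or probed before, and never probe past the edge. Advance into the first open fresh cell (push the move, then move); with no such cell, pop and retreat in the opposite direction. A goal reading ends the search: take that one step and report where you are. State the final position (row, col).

;; 1. sense(west) : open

;; 2. push(west) : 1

;; 3. move(west) : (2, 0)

;; 4. sense(south) : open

;; 5. push(south) : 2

;; 6. move(south) : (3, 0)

;; 7. sense(east) : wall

;; 8. sense(south) : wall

;; 9. pop() : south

;; 10. move(north) : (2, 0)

;; 11. sense(north) : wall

;; 12. pop() : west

;; 13. move(east) : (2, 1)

;; 14. sense(east) : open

;; 15. push(east) : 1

;; 16. move(east) : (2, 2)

;; 17. sense(east) : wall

;; 18. sense(south) : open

;; 19. push(south) : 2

;; 20. move(south) : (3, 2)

;; 21. sense(east) : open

;; 22. push(east) : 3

;; 23. move(east) : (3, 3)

;; 24. sense(east) : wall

;; 25. sense(south) : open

;; 26. push(south) : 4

;; 27. move(south) : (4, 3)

;; 28. sense(west) : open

;; 29. push(west) : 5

;; 30. move(west) : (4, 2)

;; 31. sense(west) : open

;; 32. push(west) : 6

;; 33. move(west) : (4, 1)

;; 34. sense(south) : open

;; 35. push(south) : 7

;; 36. move(south) : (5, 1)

;; 37. sense(west) : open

;; 38. push(west) : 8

;; 39. move(west) : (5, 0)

;; 40. sense(south) : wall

;; 41. pop() : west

;; 42. move(east) : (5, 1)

;; 43. sense(east) : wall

;; 44. sense(south) : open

;; 45. push(south) : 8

;; 46. move(south) : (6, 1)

;; 47. sense(east) : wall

;; 48. sense(south) : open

;; 49. push(south) : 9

;; 50. move(south) : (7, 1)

;; 51. sense(west) : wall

;; 52. sense(east) : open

;; 53. push(east) : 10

;; 54. move(east) : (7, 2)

;; 55. sense(east) : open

;; 56. push(east) : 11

;; 57. move(east) : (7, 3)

;; 58. sense(east) : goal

;; 59. move(east) : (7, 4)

Answer: (7, 4)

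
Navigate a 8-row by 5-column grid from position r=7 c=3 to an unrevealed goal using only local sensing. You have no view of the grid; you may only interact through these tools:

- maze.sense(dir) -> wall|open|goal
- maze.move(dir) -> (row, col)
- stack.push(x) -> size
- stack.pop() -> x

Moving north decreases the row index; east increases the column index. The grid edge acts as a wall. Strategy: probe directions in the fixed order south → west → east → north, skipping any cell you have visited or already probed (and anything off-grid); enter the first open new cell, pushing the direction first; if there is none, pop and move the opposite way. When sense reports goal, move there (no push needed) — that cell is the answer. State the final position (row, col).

I use sense using dir=west, and get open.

I call push using x=west, and observe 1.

I try move using dir=west, and get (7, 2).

Then sense using dir=west, : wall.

I call sense using dir=north, : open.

I invoke push using x=north, giving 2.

Then move using dir=north, yielding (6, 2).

I try sense using dir=west, which returns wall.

Invoking sense using dir=east, giving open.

I invoke push using x=east, giving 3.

I use move using dir=east, and get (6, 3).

I try sense using dir=east, and see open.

I try push using x=east, and get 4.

Then move using dir=east, : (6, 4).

Calling sense using dir=south, — result: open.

Calling push using x=south, : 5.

Calling move using dir=south, : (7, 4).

Using pop(), and observe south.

I invoke move using dir=north, and observe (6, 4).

I call sense using dir=north, giving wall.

Calling pop, giving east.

Calling move using dir=west, and observe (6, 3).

Invoking sense using dir=north, — result: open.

I use push using x=north, which returns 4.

Now I run move using dir=north, — result: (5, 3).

I run sense using dir=west, and get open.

Using push using x=west, yielding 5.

I invoke move using dir=west, which returns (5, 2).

Calling sense using dir=west, which returns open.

Now I run push using x=west, — result: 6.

I try move using dir=west, and observe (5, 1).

Now I run sense using dir=west, yielding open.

Then push using x=west, : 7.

Using move using dir=west, — result: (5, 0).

I invoke sense using dir=south, : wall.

I try sense using dir=north, and see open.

Next I call push using x=north, and get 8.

I try move using dir=north, and get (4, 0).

I invoke sense using dir=east, which returns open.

I call push using x=east, → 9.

I try move using dir=east, yielding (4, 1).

I run sense using dir=east, giving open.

I try push using x=east, and see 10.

Next I call move using dir=east, and get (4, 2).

I run sense using dir=east, and observe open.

Using push using x=east, and get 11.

I invoke move using dir=east, and observe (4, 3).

I run sense using dir=east, which returns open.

Invoking push using x=east, giving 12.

I try move using dir=east, yielding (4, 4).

Next I call sense using dir=north, which returns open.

I try push using x=north, yielding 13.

I run move using dir=north, giving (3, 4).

I run sense using dir=west, → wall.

Now I run sense using dir=north, — result: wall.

I try pop, giving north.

I use move using dir=south, — result: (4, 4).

Using pop, giving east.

Calling move using dir=west, and see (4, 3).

Next I call pop(), giving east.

Invoking move using dir=west, → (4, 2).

Now I run sense using dir=north, and observe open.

Next I call push using x=north, : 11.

I use move using dir=north, yielding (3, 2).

Next I call sense using dir=west, and get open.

I try push using x=west, and get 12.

Next I call move using dir=west, and observe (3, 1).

I use sense using dir=west, → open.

Now I run push using x=west, : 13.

Invoking move using dir=west, and observe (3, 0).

I try sense using dir=north, and get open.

I try push using x=north, : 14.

Invoking move using dir=north, which returns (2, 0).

Now I run sense using dir=east, : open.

Now I run push using x=east, and get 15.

Calling move using dir=east, and get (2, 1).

I call sense using dir=east, yielding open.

I use push using x=east, and get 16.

I try move using dir=east, : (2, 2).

Using sense using dir=east, yielding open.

Next I call push using x=east, and see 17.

I invoke move using dir=east, → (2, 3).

Next I call sense using dir=north, which returns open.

I try push using x=north, : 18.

Using move using dir=north, and see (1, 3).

I try sense using dir=west, giving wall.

Now I run sense using dir=east, giving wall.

Calling sense using dir=north, — result: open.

Using push using x=north, and observe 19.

I invoke move using dir=north, and get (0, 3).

Using sense using dir=west, giving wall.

I use sense using dir=east, yielding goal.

Then move using dir=east, and get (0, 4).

Answer: (0, 4)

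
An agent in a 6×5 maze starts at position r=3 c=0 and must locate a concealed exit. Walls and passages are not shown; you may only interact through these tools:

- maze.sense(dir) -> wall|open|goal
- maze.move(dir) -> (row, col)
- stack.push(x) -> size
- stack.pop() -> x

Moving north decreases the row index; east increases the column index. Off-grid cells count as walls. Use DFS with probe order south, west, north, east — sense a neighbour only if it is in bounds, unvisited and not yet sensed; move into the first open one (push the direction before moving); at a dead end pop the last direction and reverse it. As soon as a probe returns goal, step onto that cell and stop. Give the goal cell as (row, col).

Act: sense[dir=south]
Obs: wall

Act: sense[dir=north]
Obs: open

Act: push[x=north]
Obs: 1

Act: move[dir=north]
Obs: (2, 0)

Act: sense[dir=north]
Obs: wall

Act: sense[dir=east]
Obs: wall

Act: pop[]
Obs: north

Act: move[dir=south]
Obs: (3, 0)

Act: sense[dir=east]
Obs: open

Act: push[x=east]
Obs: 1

Act: move[dir=east]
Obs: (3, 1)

Act: sense[dir=south]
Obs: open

Act: push[x=south]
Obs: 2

Act: move[dir=south]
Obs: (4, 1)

Act: sense[dir=south]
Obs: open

Act: push[x=south]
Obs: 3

Act: move[dir=south]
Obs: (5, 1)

Act: sense[dir=west]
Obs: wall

Act: sense[dir=east]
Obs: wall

Act: pop[]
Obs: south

Act: move[dir=north]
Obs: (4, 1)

Act: sense[dir=east]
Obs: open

Act: push[x=east]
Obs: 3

Act: move[dir=east]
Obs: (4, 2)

Act: sense[dir=north]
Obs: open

Act: push[x=north]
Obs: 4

Act: move[dir=north]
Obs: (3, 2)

Act: sense[dir=north]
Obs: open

Act: push[x=north]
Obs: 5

Act: move[dir=north]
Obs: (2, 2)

Act: sense[dir=north]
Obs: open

Act: push[x=north]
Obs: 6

Act: move[dir=north]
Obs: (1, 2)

Act: sense[dir=west]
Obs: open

Act: push[x=west]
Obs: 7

Act: move[dir=west]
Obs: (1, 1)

Act: sense[dir=north]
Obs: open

Act: push[x=north]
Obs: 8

Act: move[dir=north]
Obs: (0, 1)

Act: sense[dir=west]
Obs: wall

Act: sense[dir=east]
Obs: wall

Act: pop[]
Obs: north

Act: move[dir=south]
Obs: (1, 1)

Act: pop[]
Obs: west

Act: move[dir=east]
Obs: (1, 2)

Act: sense[dir=east]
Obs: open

Act: push[x=east]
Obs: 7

Act: move[dir=east]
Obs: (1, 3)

Act: sense[dir=south]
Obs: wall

Act: sense[dir=north]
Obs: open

Act: push[x=north]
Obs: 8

Act: move[dir=north]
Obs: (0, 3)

Act: sense[dir=east]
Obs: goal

Act: move[dir=east]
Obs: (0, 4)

Answer: (0, 4)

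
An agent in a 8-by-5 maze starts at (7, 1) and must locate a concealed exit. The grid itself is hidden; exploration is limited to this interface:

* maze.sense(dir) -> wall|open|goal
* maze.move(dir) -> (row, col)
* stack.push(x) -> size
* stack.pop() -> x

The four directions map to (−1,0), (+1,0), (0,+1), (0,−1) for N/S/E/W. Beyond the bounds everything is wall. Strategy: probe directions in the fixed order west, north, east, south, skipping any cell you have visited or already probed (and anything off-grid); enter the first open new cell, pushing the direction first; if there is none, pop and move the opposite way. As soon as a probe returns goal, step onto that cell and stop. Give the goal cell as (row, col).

>> maze.sense(dir='west')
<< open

>> stack.push(x='west')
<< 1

>> maze.move(dir='west')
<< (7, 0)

>> maze.sense(dir='north')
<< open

>> stack.push(x='north')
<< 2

>> maze.move(dir='north')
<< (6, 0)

>> maze.sense(dir='north')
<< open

>> stack.push(x='north')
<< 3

>> maze.move(dir='north')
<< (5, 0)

>> maze.sense(dir='north')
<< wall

>> maze.sense(dir='east')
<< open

>> stack.push(x='east')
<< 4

>> maze.move(dir='east')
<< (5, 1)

>> maze.sense(dir='north')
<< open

>> stack.push(x='north')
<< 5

>> maze.move(dir='north')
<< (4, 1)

>> maze.sense(dir='north')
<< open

>> stack.push(x='north')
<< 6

>> maze.move(dir='north')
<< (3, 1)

>> maze.sense(dir='west')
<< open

>> stack.push(x='west')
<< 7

>> maze.move(dir='west')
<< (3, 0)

>> maze.sense(dir='north')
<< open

>> stack.push(x='north')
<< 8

>> maze.move(dir='north')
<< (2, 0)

>> maze.sense(dir='north')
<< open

>> stack.push(x='north')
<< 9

>> maze.move(dir='north')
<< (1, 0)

>> maze.sense(dir='north')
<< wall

>> maze.sense(dir='east')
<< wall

>> stack.pop()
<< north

>> maze.move(dir='south')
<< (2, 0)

>> maze.sense(dir='east')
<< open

>> stack.push(x='east')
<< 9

>> maze.move(dir='east')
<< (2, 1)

>> maze.sense(dir='east')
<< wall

>> stack.pop()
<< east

>> maze.move(dir='west')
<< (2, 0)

>> stack.pop()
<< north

>> maze.move(dir='south')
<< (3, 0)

>> stack.pop()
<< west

>> maze.move(dir='east')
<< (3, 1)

>> maze.sense(dir='east')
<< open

>> stack.push(x='east')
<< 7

>> maze.move(dir='east')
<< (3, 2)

>> maze.sense(dir='east')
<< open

>> stack.push(x='east')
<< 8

>> maze.move(dir='east')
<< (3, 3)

>> maze.sense(dir='north')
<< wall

>> maze.sense(dir='east')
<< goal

>> maze.move(dir='east')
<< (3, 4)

Answer: (3, 4)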